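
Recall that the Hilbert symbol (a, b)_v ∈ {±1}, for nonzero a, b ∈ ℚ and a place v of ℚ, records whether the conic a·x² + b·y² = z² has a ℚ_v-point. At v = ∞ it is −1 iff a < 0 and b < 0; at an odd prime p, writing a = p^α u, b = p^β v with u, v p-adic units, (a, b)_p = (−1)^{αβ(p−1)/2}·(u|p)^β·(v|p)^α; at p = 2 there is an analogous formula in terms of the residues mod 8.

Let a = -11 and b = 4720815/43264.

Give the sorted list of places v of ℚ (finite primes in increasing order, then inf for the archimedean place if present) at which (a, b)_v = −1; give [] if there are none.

(a, b) ≡ (-11, 15) mod (ℚ^×)²; places V = {2, 3, 5, 11, 13, 17, ∞}.
(a,b)_2: α=0, β=-8; u≡5, v≡7 (mod 8); ε(u)ε(v)=0·1, αω(v)=0·0, βω(u)=-8·1; sum ≡ 0  ⇒  +1.
(a,b)_17: α=0, u≡6; β=2, v≡2 (mod 17); (6|17)=-1, (2|17)=+1; sign (−1)^0·-1^2·+1^0 = +1.
(a,b)_3: α=0, u≡1; β=3, v≡2 (mod 3); (1|3)=+1, (2|3)=-1; sign (−1)^0·+1^3·-1^0 = +1.
(a,b)_∞: sgn(-11)=−, sgn(15)=+, so +1.
(a,b)_13: α=0, u≡2; β=-2, v≡11 (mod 13); (2|13)=-1, (11|13)=-1; sign (−1)^0·-1^-2·-1^0 = +1.
(a,b)_5: α=0, u≡4; β=1, v≡2 (mod 5); (4|5)=+1, (2|5)=-1; sign (−1)^0·+1^1·-1^0 = +1.
(a,b)_11: α=1, u≡10; β=2, v≡9 (mod 11); (10|11)=-1, (9|11)=+1; sign (−1)^0·-1^2·+1^1 = +1.
Ram(a, b) = ∅: the form -11·x² + 15·y² − z² is isotropic over every ℚ_v, so by Hasse–Minkowski it is isotropic over ℚ.

[]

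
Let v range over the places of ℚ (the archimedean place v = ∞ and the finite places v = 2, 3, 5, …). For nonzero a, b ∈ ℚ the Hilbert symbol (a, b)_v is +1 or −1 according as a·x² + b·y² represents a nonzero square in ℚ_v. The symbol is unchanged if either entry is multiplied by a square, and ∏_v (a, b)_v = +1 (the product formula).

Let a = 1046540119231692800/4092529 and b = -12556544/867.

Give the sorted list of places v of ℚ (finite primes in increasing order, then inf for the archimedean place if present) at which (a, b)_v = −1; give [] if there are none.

[2, 3, 11, 13]

Mod squares: a ≡ 2, b ≡ -3003. Check v ∈ {∞, 2, 3, 5, 7, 11, 13, 17, 19}.
v=5: a=5^2·(≡3), b=5^0·(≡3) mod 5; (3|5)=-1, (3|5)=-1; (−1)^{2·0·2}·(-1)^0·(-1)^2 = +1.
v=19: a=19^2·(≡3), b=19^0·(≡2) mod 19; (3|19)=-1, (2|19)=-1; (−1)^{2·0·9}·(-1)^0·(-1)^2 = +1.
v=17: a=17^-4·(≡4), b=17^-2·(≡10) mod 17; (4|17)=+1, (10|17)=-1; (−1)^{-4·-2·8}·(+1)^-2·(-1)^-4 = +1.
v=2: v_2(a)=25, v_2(b)=8; units ≡ 1, 5 (mod 8); ε·ε+αω+βω = 0·0+25·1+8·0 ≡ 1  ⇒  (a,b)_2 = -1.
v=3: a=3^0·(≡2), b=3^-1·(≡1) mod 3; (2|3)=-1, (1|3)=+1; (−1)^{0·-1·1}·(-1)^-1·(+1)^0 = -1.
v=∞: 2 > 0 and -3003 < 0  ⇒  (a,b)_∞ = +1.
v=13: a=13^4·(≡2), b=13^1·(≡10) mod 13; (2|13)=-1, (10|13)=+1; (−1)^{4·1·6}·(-1)^1·(+1)^4 = -1.
v=7: a=7^-2·(≡2), b=7^3·(≡5) mod 7; (2|7)=+1, (5|7)=-1; (−1)^{-2·3·3}·(+1)^3·(-1)^-2 = +1.
v=11: a=11^2·(≡8), b=11^1·(≡6) mod 11; (8|11)=-1, (6|11)=-1; (−1)^{2·1·5}·(-1)^1·(-1)^2 = -1.
(2, -3003 / ℚ) ramifies at {2, 3, 11, 13}: a division algebra.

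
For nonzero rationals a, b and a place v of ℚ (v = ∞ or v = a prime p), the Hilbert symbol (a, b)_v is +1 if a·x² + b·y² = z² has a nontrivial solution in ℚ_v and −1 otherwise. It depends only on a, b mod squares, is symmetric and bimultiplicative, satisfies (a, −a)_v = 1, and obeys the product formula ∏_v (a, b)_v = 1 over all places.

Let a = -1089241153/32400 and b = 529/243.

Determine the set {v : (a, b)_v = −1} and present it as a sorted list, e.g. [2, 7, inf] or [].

Mod squares: a ≡ -17017, b ≡ 3. Check v ∈ {∞, 2, 3, 5, 7, 11, 13, 17, 23}.
v=13: a=13^1·(≡10), b=13^0·(≡1) mod 13; (10|13)=+1, (1|13)=+1; (−1)^{1·0·6}·(+1)^0·(+1)^1 = +1.
v=17: a=17^1·(≡13), b=17^0·(≡14) mod 17; (13|17)=+1, (14|17)=-1; (−1)^{1·0·8}·(+1)^0·(-1)^1 = -1.
v=3: a=3^-4·(≡2), b=3^-5·(≡1) mod 3; (2|3)=-1, (1|3)=+1; (−1)^{-4·-5·1}·(-1)^-5·(+1)^-4 = -1.
v=2: v_2(a)=-4, v_2(b)=0; units ≡ 7, 3 (mod 8); ε·ε+αω+βω = 1·1+-4·1+0·0 ≡ 1  ⇒  (a,b)_2 = -1.
v=23: a=23^2·(≡4), b=23^2·(≡16) mod 23; (4|23)=+1, (16|23)=+1; (−1)^{2·2·11}·(+1)^2·(+1)^2 = +1.
v=5: a=5^-2·(≡2), b=5^0·(≡3) mod 5; (2|5)=-1, (3|5)=-1; (−1)^{-2·0·2}·(-1)^0·(-1)^-2 = +1.
v=11: a=11^3·(≡3), b=11^0·(≡1) mod 11; (3|11)=+1, (1|11)=+1; (−1)^{3·0·5}·(+1)^0·(+1)^3 = +1.
v=7: a=7^1·(≡3), b=7^0·(≡5) mod 7; (3|7)=-1, (5|7)=-1; (−1)^{1·0·3}·(-1)^0·(-1)^1 = -1.
v=∞: -17017 < 0 and 3 > 0  ⇒  (a,b)_∞ = +1.
Ram(-17017, 3) = {2, 3, 7, 17}; no ℚ_2-point on the conic.

[2, 3, 7, 17]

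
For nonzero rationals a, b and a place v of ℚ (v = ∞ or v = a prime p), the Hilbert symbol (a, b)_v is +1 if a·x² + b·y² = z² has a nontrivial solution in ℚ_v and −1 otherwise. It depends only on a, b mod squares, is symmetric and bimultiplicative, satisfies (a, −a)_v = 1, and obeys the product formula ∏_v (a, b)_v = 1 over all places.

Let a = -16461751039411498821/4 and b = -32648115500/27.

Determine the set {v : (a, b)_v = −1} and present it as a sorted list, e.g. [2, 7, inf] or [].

(a, b) ≡ (-429, -979443465) mod (ℚ^×)²; places V = {2, 3, 5, 7, 11, 13, 37, 41, 43, ∞}.
(a,b)_2: α=-2, β=2; u≡3, v≡7 (mod 8); ε(u)ε(v)=1·1, αω(v)=-2·0, βω(u)=2·1; sum ≡ 1  ⇒  -1.
(a,b)_11: α=3, u≡5; β=1, v≡8 (mod 11); (5|11)=+1, (8|11)=-1; sign (−1)^1·+1^1·-1^3 = +1.
(a,b)_41: α=2, u≡22; β=1, v≡16 (mod 41); (22|41)=-1, (16|41)=+1; sign (−1)^0·-1^1·+1^2 = -1.
(a,b)_7: α=2, u≡6; β=1, v≡3 (mod 7); (6|7)=-1, (3|7)=-1; sign (−1)^0·-1^1·-1^2 = -1.
(a,b)_∞: sgn(-429)=−, sgn(-979443465)=−, so -1.
(a,b)_43: α=2, u≡1; β=1, v≡28 (mod 43); (1|43)=+1, (28|43)=-1; sign (−1)^0·+1^1·-1^2 = +1.
(a,b)_13: α=3, u≡11; β=1, v≡8 (mod 13); (11|13)=-1, (8|13)=-1; sign (−1)^0·-1^1·-1^3 = +1.
(a,b)_3: α=3, u≡1; β=-3, v≡1 (mod 3); (1|3)=+1, (1|3)=+1; sign (−1)^1·+1^-3·+1^3 = -1.
(a,b)_5: α=0, u≡1; β=3, v≡3 (mod 5); (1|5)=+1, (3|5)=-1; sign (−1)^0·+1^3·-1^0 = +1.
(a,b)_37: α=2, u≡23; β=1, v≡32 (mod 37); (23|37)=-1, (32|37)=-1; sign (−1)^0·-1^1·-1^2 = -1.
Ram(-429, -979443465) = {2, 3, 7, 37, 41, ∞}; no ℚ_2-point on the conic.

[2, 3, 7, 37, 41, inf]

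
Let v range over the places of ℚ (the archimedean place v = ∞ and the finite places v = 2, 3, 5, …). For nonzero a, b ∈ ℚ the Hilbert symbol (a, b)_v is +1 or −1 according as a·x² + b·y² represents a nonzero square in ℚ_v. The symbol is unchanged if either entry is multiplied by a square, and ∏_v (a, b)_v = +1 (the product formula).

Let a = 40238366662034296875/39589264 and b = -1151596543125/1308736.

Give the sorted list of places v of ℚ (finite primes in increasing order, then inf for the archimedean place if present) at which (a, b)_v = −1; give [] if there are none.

(a, b) ≡ (7395, -21) mod (ℚ^×)²; places V = {2, 3, 5, 7, 11, 13, 17, 19, 29, ∞}.
(a,b)_17: α=3, u≡5; β=2, v≡13 (mod 17); (5|17)=-1, (13|17)=+1; sign (−1)^0·-1^2·+1^3 = +1.
(a,b)_∞: sgn(7395)=+, sgn(-21)=−, so +1.
(a,b)_19: α=2, u≡17; β=2, v≡5 (mod 19); (17|19)=+1, (5|19)=+1; sign (−1)^0·+1^2·+1^2 = +1.
(a,b)_29: α=3, u≡16; β=2, v≡8 (mod 29); (16|29)=+1, (8|29)=-1; sign (−1)^0·+1^2·-1^3 = -1.
(a,b)_2: α=-4, β=-6; u≡3, v≡3 (mod 8); ε(u)ε(v)=1·1, αω(v)=-4·1, βω(u)=-6·1; sum ≡ 1  ⇒  -1.
(a,b)_7: α=2, u≡5; β=1, v≡4 (mod 7); (5|7)=-1, (4|7)=+1; sign (−1)^0·-1^1·+1^2 = -1.
(a,b)_13: α=-2, u≡6; β=-2, v≡7 (mod 13); (6|13)=-1, (7|13)=-1; sign (−1)^0·-1^-2·-1^-2 = +1.
(a,b)_5: α=7, u≡1; β=4, v≡1 (mod 5); (1|5)=+1, (1|5)=+1; sign (−1)^0·+1^4·+1^7 = +1.
(a,b)_11: α=-4, u≡1; β=-2, v≡9 (mod 11); (1|11)=+1, (9|11)=+1; sign (−1)^0·+1^-2·+1^-4 = +1.
(a,b)_3: α=5, u≡2; β=1, v≡2 (mod 3); (2|3)=-1, (2|3)=-1; sign (−1)^1·-1^1·-1^5 = -1.
(7395, -21 / ℚ) ramifies at {2, 3, 7, 29}: a division algebra.

[2, 3, 7, 29]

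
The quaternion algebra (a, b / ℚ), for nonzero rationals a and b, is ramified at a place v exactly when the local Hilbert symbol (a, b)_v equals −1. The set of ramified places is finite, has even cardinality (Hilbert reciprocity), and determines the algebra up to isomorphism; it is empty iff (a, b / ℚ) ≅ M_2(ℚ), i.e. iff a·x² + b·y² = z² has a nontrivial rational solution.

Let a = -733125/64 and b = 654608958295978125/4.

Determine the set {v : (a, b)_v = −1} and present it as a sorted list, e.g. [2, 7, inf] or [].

Mod squares: a ≡ -1173, b ≡ 17765. Check v ∈ {∞, 2, 3, 5, 11, 17, 19, 23}.
v=5: a=5^4·(≡3), b=5^5·(≡2) mod 5; (3|5)=-1, (2|5)=-1; (−1)^{4·5·2}·(-1)^5·(-1)^4 = -1.
v=3: a=3^1·(≡2), b=3^6·(≡2) mod 3; (2|3)=-1, (2|3)=-1; (−1)^{1·6·1}·(-1)^6·(-1)^1 = -1.
v=23: a=23^1·(≡4), b=23^4·(≡9) mod 23; (4|23)=+1, (9|23)=+1; (−1)^{1·4·11}·(+1)^4·(+1)^1 = +1.
v=19: a=19^0·(≡4), b=19^1·(≡9) mod 19; (4|19)=+1, (9|19)=+1; (−1)^{0·1·9}·(+1)^1·(+1)^0 = +1.
v=17: a=17^1·(≡16), b=17^3·(≡13) mod 17; (16|17)=+1, (13|17)=+1; (−1)^{1·3·8}·(+1)^3·(+1)^1 = +1.
v=11: a=11^0·(≡4), b=11^1·(≡9) mod 11; (4|11)=+1, (9|11)=+1; (−1)^{0·1·5}·(+1)^1·(+1)^0 = +1.
v=2: v_2(a)=-6, v_2(b)=-2; units ≡ 3, 5 (mod 8); ε·ε+αω+βω = 1·0+-6·1+-2·1 ≡ 0  ⇒  (a,b)_2 = +1.
v=∞: -1173 < 0 and 17765 > 0  ⇒  (a,b)_∞ = +1.
|Ram(-1173, 17765)| = 2, even; anisotropic at {3, 5}.

[3, 5]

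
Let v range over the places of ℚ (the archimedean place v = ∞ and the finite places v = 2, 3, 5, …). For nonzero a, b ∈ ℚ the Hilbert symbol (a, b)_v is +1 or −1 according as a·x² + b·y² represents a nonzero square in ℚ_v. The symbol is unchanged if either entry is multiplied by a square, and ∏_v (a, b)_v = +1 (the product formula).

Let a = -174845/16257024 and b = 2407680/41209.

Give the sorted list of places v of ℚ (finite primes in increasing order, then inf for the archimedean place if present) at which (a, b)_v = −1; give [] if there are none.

Mod squares: a ≡ -5, b ≡ 1045. Check v ∈ {∞, 2, 3, 5, 7, 11, 17, 19, 29}.
v=5: a=5^1·(≡4), b=5^1·(≡4) mod 5; (4|5)=+1, (4|5)=+1; (−1)^{1·1·2}·(+1)^1·(+1)^1 = +1.
v=11: a=11^2·(≡6), b=11^1·(≡8) mod 11; (6|11)=-1, (8|11)=-1; (−1)^{2·1·5}·(-1)^1·(-1)^2 = -1.
v=2: v_2(a)=-12, v_2(b)=8; units ≡ 3, 5 (mod 8); ε·ε+αω+βω = 1·0+-12·1+8·1 ≡ 0  ⇒  (a,b)_2 = +1.
v=3: a=3^-4·(≡1), b=3^2·(≡1) mod 3; (1|3)=+1, (1|3)=+1; (−1)^{-4·2·1}·(+1)^2·(+1)^-4 = +1.
v=29: a=29^0·(≡25), b=29^-2·(≡5) mod 29; (25|29)=+1, (5|29)=+1; (−1)^{0·-2·14}·(+1)^-2·(+1)^0 = +1.
v=∞: -5 < 0 and 1045 > 0  ⇒  (a,b)_∞ = +1.
v=17: a=17^2·(≡14), b=17^0·(≡4) mod 17; (14|17)=-1, (4|17)=+1; (−1)^{2·0·8}·(-1)^0·(+1)^2 = +1.
v=7: a=7^-2·(≡2), b=7^-2·(≡2) mod 7; (2|7)=+1, (2|7)=+1; (−1)^{-2·-2·3}·(+1)^-2·(+1)^-2 = +1.
v=19: a=19^0·(≡15), b=19^1·(≡5) mod 19; (15|19)=-1, (5|19)=+1; (−1)^{0·1·9}·(-1)^1·(+1)^0 = -1.
Ram(-5, 1045) = {11, 19}; no ℚ_11-point on the conic.

[11, 19]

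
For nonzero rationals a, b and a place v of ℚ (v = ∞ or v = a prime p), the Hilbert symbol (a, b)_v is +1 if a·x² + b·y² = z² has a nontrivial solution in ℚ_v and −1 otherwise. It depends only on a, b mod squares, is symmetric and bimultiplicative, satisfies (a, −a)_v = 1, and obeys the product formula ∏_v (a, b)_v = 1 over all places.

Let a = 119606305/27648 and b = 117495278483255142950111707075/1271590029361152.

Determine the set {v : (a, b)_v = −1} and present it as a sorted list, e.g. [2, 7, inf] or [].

[3, 17]

Mod squares: a ≡ 3315, b ≡ 374. Check v ∈ {∞, 2, 3, 5, 7, 11, 13, 17, 19, 47}.
v=∞: 3315 > 0 and 374 > 0  ⇒  (a,b)_∞ = +1.
v=47: a=47^2·(≡4), b=47^6·(≡38) mod 47; (4|47)=+1, (38|47)=-1; (−1)^{2·6·23}·(+1)^6·(-1)^2 = +1.
v=11: a=11^0·(≡1), b=11^1·(≡3) mod 11; (1|11)=+1, (3|11)=+1; (−1)^{0·1·5}·(+1)^1·(+1)^0 = +1.
v=17: a=17^1·(≡16), b=17^3·(≡12) mod 17; (16|17)=+1, (12|17)=-1; (−1)^{1·3·8}·(+1)^3·(-1)^1 = -1.
v=5: a=5^1·(≡2), b=5^2·(≡4) mod 5; (2|5)=-1, (4|5)=+1; (−1)^{1·2·2}·(-1)^2·(+1)^1 = +1.
v=19: a=19^0·(≡17), b=19^-2·(≡12) mod 19; (17|19)=+1, (12|19)=-1; (−1)^{0·-2·9}·(+1)^-2·(-1)^0 = +1.
v=3: a=3^-3·(≡1), b=3^-8·(≡2) mod 3; (1|3)=+1, (2|3)=-1; (−1)^{-3·-8·1}·(+1)^-8·(-1)^-3 = -1.
v=2: v_2(a)=-10, v_2(b)=-29; units ≡ 3, 3 (mod 8); ε·ε+αω+βω = 1·1+-10·1+-29·1 ≡ 0  ⇒  (a,b)_2 = +1.
v=7: a=7^2·(≡2), b=7^10·(≡3) mod 7; (2|7)=+1, (3|7)=-1; (−1)^{2·10·3}·(+1)^10·(-1)^2 = +1.
v=13: a=13^1·(≡6), b=13^4·(≡3) mod 13; (6|13)=-1, (3|13)=+1; (−1)^{1·4·6}·(-1)^4·(+1)^1 = +1.
Ram(3315, 374) = {3, 17}; no ℚ_3-point on the conic.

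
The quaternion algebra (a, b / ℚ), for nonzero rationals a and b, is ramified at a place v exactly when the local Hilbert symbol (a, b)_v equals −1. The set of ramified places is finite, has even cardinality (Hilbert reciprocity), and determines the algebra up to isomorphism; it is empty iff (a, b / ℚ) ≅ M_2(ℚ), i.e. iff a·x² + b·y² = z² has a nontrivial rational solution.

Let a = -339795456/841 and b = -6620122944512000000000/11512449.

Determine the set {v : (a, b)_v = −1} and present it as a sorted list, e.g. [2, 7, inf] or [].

Mod squares: a ≡ -7854, b ≡ -770. Check v ∈ {∞, 2, 3, 5, 7, 11, 13, 17, 29}.
v=7: a=7^1·(≡6), b=7^5·(≡1) mod 7; (6|7)=-1, (1|7)=+1; (−1)^{1·5·3}·(-1)^5·(+1)^1 = +1.
v=3: a=3^1·(≡1), b=3^-4·(≡1) mod 3; (1|3)=+1, (1|3)=+1; (−1)^{1·-4·1}·(+1)^-4·(+1)^1 = +1.
v=∞: -7854 < 0 and -770 < 0  ⇒  (a,b)_∞ = -1.
v=2: v_2(a)=9, v_2(b)=19; units ≡ 1, 7 (mod 8); ε·ε+αω+βω = 0·1+9·0+19·0 ≡ 0  ⇒  (a,b)_2 = +1.
v=5: a=5^0·(≡4), b=5^9·(≡4) mod 5; (4|5)=+1, (4|5)=+1; (−1)^{0·9·2}·(+1)^9·(+1)^0 = +1.
v=29: a=29^-2·(≡9), b=29^-2·(≡25) mod 29; (9|29)=+1, (25|29)=+1; (−1)^{-2·-2·14}·(+1)^-2·(+1)^-2 = +1.
v=11: a=11^1·(≡9), b=11^3·(≡10) mod 11; (9|11)=+1, (10|11)=-1; (−1)^{1·3·5}·(+1)^3·(-1)^1 = +1.
v=13: a=13^2·(≡11), b=13^-2·(≡12) mod 13; (11|13)=-1, (12|13)=+1; (−1)^{2·-2·6}·(-1)^-2·(+1)^2 = +1.
v=17: a=17^1·(≡11), b=17^2·(≡5) mod 17; (11|17)=-1, (5|17)=-1; (−1)^{1·2·8}·(-1)^2·(-1)^1 = -1.
Ram(-7854, -770) = {17, ∞}; no ℚ_17-point on the conic.

[17, inf]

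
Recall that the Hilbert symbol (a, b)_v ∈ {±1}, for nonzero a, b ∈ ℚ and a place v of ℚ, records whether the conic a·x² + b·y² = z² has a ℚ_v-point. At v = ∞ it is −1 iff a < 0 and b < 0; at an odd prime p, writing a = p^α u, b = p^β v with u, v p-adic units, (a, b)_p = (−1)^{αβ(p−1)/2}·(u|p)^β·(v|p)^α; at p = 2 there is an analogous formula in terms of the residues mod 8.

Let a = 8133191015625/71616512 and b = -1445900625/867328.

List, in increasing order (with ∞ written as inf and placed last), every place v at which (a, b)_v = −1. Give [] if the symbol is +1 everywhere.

[]

Mod squares: a ≡ 2, b ≡ -7. Check v ∈ {∞, 2, 3, 5, 7, 11, 13, 17}.
v=∞: 2 > 0 and -7 < 0  ⇒  (a,b)_∞ = +1.
v=5: a=5^8·(≡2), b=5^4·(≡3) mod 5; (2|5)=-1, (3|5)=-1; (−1)^{8·4·2}·(-1)^4·(-1)^8 = +1.
v=13: a=13^4·(≡11), b=13^4·(≡7) mod 13; (11|13)=-1, (7|13)=-1; (−1)^{4·4·6}·(-1)^4·(-1)^4 = +1.
v=17: a=17^-2·(≡15), b=17^0·(≡7) mod 17; (15|17)=+1, (7|17)=-1; (−1)^{-2·0·8}·(+1)^0·(-1)^-2 = +1.
v=3: a=3^6·(≡2), b=3^4·(≡2) mod 3; (2|3)=-1, (2|3)=-1; (−1)^{6·4·1}·(-1)^4·(-1)^6 = +1.
v=11: a=11^-2·(≡10), b=11^-2·(≡1) mod 11; (10|11)=-1, (1|11)=+1; (−1)^{-2·-2·5}·(-1)^-2·(+1)^-2 = +1.
v=7: a=7^0·(≡2), b=7^-1·(≡5) mod 7; (2|7)=+1, (5|7)=-1; (−1)^{0·-1·3}·(+1)^-1·(-1)^0 = +1.
v=2: v_2(a)=-11, v_2(b)=-10; units ≡ 1, 1 (mod 8); ε·ε+αω+βω = 0·0+-11·0+-10·0 ≡ 0  ⇒  (a,b)_2 = +1.
Every local symbol is +1, so the conic 2·x² + -7·y² = z² has ℚ_v-points for all v and hence a ℚ-point; (a, b / ℚ) ≅ M_2(ℚ).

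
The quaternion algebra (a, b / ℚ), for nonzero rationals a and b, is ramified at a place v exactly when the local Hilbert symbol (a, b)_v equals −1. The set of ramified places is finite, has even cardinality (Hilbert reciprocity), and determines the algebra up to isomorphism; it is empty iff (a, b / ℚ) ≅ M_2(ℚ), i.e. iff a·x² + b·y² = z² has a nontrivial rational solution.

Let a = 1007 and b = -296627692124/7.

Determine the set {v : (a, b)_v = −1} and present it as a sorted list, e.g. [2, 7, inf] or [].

Mod squares: a ≡ 1007, b ≡ -83657. Check v ∈ {∞, 2, 7, 17, 19, 37, 47, 53}.
v=2: v_2(a)=0, v_2(b)=2; units ≡ 7, 7 (mod 8); ε·ε+αω+βω = 1·1+0·0+2·0 ≡ 1  ⇒  (a,b)_2 = -1.
v=47: a=47^0·(≡20), b=47^2·(≡28) mod 47; (20|47)=-1, (28|47)=+1; (−1)^{0·2·23}·(-1)^2·(+1)^0 = +1.
v=19: a=19^1·(≡15), b=19^1·(≡9) mod 19; (15|19)=-1, (9|19)=+1; (−1)^{1·1·9}·(-1)^1·(+1)^1 = +1.
v=17: a=17^0·(≡4), b=17^1·(≡4) mod 17; (4|17)=+1, (4|17)=+1; (−1)^{0·1·8}·(+1)^1·(+1)^0 = +1.
v=53: a=53^1·(≡19), b=53^2·(≡33) mod 53; (19|53)=-1, (33|53)=-1; (−1)^{1·2·26}·(-1)^2·(-1)^1 = -1.
v=37: a=37^0·(≡8), b=37^1·(≡30) mod 37; (8|37)=-1, (30|37)=+1; (−1)^{0·1·18}·(-1)^1·(+1)^0 = -1.
v=7: a=7^0·(≡6), b=7^-1·(≡6) mod 7; (6|7)=-1, (6|7)=-1; (−1)^{0·-1·3}·(-1)^-1·(-1)^0 = -1.
v=∞: 1007 > 0 and -83657 < 0  ⇒  (a,b)_∞ = +1.
Ram(1007, -83657) = {2, 7, 37, 53}; no ℚ_2-point on the conic.

[2, 7, 37, 53]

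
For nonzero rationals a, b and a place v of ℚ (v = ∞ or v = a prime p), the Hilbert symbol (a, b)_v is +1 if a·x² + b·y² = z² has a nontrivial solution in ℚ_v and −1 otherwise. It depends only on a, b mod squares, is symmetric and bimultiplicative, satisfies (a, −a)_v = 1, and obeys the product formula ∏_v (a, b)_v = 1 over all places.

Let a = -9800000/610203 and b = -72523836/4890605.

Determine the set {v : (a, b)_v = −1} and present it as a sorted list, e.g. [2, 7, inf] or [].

[5, 7, 11, inf]

(a, b) ≡ (-15, -124355) mod (ℚ^×)²; places V = {2, 3, 5, 7, 11, 17, 19, 23, 41, 43, ∞}.
(a,b)_19: α=0, u≡9; β=1, v≡15 (mod 19); (9|19)=+1, (15|19)=-1; sign (−1)^0·+1^1·-1^0 = +1.
(a,b)_23: α=0, u≡16; β=-2, v≡6 (mod 23); (16|23)=+1, (6|23)=+1; sign (−1)^0·+1^-2·+1^0 = +1.
(a,b)_5: α=5, u≡3; β=-1, v≡4 (mod 5); (3|5)=-1, (4|5)=+1; sign (−1)^0·-1^-1·+1^5 = -1.
(a,b)_17: α=0, u≡15; β=1, v≡10 (mod 17); (15|17)=+1, (10|17)=-1; sign (−1)^0·+1^1·-1^0 = +1.
(a,b)_2: α=6, β=2; u≡1, v≡5 (mod 8); ε(u)ε(v)=0·0, αω(v)=6·1, βω(u)=2·0; sum ≡ 0  ⇒  +1.
(a,b)_11: α=-2, u≡2; β=1, v≡1 (mod 11); (2|11)=-1, (1|11)=+1; sign (−1)^0·-1^1·+1^-2 = -1.
(a,b)_41: α=-2, u≡30; β=0, v≡40 (mod 41); (30|41)=-1, (40|41)=+1; sign (−1)^0·-1^0·+1^-2 = +1.
(a,b)_3: α=-1, u≡1; β=6, v≡1 (mod 3); (1|3)=+1, (1|3)=+1; sign (−1)^0·+1^6·+1^-1 = +1.
(a,b)_43: α=0, u≡30; β=-2, v≡14 (mod 43); (30|43)=-1, (14|43)=+1; sign (−1)^0·-1^-2·+1^0 = +1.
(a,b)_7: α=2, u≡3; β=1, v≡2 (mod 7); (3|7)=-1, (2|7)=+1; sign (−1)^0·-1^1·+1^2 = -1.
(a,b)_∞: sgn(-15)=−, sgn(-124355)=−, so -1.
(-15, -124355 / ℚ) ramifies at {5, 7, 11, ∞}: a division algebra.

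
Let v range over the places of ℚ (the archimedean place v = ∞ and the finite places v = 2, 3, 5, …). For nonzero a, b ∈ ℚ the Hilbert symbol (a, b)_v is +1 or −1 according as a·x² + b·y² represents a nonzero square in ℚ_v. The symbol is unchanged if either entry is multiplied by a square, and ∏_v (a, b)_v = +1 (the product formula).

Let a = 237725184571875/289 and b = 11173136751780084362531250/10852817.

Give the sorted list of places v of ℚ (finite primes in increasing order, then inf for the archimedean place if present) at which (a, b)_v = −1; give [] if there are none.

[2, 11]

Mod squares: a ≡ 35, b ≡ 34034. Check v ∈ {∞, 2, 3, 5, 7, 11, 13, 17, 47}.
v=7: a=7^1·(≡3), b=7^5·(≡2) mod 7; (3|7)=-1, (2|7)=+1; (−1)^{1·5·3}·(-1)^5·(+1)^1 = +1.
v=47: a=47^0·(≡23), b=47^-2·(≡16) mod 47; (23|47)=-1, (16|47)=+1; (−1)^{0·-2·23}·(-1)^-2·(+1)^0 = +1.
v=∞: 35 > 0 and 34034 > 0  ⇒  (a,b)_∞ = +1.
v=3: a=3^12·(≡2), b=3^16·(≡2) mod 3; (2|3)=-1, (2|3)=-1; (−1)^{12·16·1}·(-1)^16·(-1)^12 = +1.
v=17: a=17^-2·(≡15), b=17^-3·(≡13) mod 17; (15|17)=+1, (13|17)=+1; (−1)^{-2·-3·8}·(+1)^-3·(+1)^-2 = +1.
v=13: a=13^2·(≡12), b=13^5·(≡8) mod 13; (12|13)=+1, (8|13)=-1; (−1)^{2·5·6}·(+1)^5·(-1)^2 = +1.
v=11: a=11^2·(≡7), b=11^3·(≡1) mod 11; (7|11)=-1, (1|11)=+1; (−1)^{2·3·5}·(-1)^3·(+1)^2 = -1.
v=5: a=5^5·(≡2), b=5^6·(≡1) mod 5; (2|5)=-1, (1|5)=+1; (−1)^{5·6·2}·(-1)^6·(+1)^5 = +1.
v=2: v_2(a)=0, v_2(b)=1; units ≡ 3, 1 (mod 8); ε·ε+αω+βω = 1·0+0·0+1·1 ≡ 1  ⇒  (a,b)_2 = -1.
|Ram(35, 34034)| = 2, even; anisotropic at {2, 11}.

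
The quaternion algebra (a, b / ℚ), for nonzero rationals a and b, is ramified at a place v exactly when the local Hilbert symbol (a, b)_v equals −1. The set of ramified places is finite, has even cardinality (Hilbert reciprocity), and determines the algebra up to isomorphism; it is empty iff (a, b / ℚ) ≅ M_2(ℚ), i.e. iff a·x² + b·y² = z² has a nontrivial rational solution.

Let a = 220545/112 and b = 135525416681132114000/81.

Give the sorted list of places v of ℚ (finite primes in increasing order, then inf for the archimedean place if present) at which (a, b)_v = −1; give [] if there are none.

[19, 43]

Mod squares: a ≡ 1015, b ≡ 4085. Check v ∈ {∞, 2, 3, 5, 7, 13, 17, 19, 29, 43}.
v=13: a=13^2·(≡12), b=13^2·(≡4) mod 13; (12|13)=+1, (4|13)=+1; (−1)^{2·2·6}·(+1)^2·(+1)^2 = +1.
v=5: a=5^1·(≡2), b=5^3·(≡2) mod 5; (2|5)=-1, (2|5)=-1; (−1)^{1·3·2}·(-1)^3·(-1)^1 = +1.
v=2: v_2(a)=-4, v_2(b)=4; units ≡ 7, 5 (mod 8); ε·ε+αω+βω = 1·0+-4·1+4·0 ≡ 0  ⇒  (a,b)_2 = +1.
v=43: a=43^0·(≡33), b=43^1·(≡4) mod 43; (33|43)=-1, (4|43)=+1; (−1)^{0·1·21}·(-1)^1·(+1)^0 = -1.
v=3: a=3^2·(≡1), b=3^-4·(≡2) mod 3; (1|3)=+1, (2|3)=-1; (−1)^{2·-4·1}·(+1)^-4·(-1)^2 = +1.
v=19: a=19^0·(≡13), b=19^1·(≡11) mod 19; (13|19)=-1, (11|19)=+1; (−1)^{0·1·9}·(-1)^1·(+1)^0 = -1.
v=∞: 1015 > 0 and 4085 > 0  ⇒  (a,b)_∞ = +1.
v=7: a=7^-1·(≡5), b=7^4·(≡2) mod 7; (5|7)=-1, (2|7)=+1; (−1)^{-1·4·3}·(-1)^4·(+1)^-1 = +1.
v=17: a=17^0·(≡14), b=17^2·(≡7) mod 17; (14|17)=-1, (7|17)=-1; (−1)^{0·2·8}·(-1)^2·(-1)^0 = +1.
v=29: a=29^1·(≡20), b=29^4·(≡4) mod 29; (20|29)=+1, (4|29)=+1; (−1)^{1·4·14}·(+1)^4·(+1)^1 = +1.
|Ram(1015, 4085)| = 2, even; anisotropic at {19, 43}.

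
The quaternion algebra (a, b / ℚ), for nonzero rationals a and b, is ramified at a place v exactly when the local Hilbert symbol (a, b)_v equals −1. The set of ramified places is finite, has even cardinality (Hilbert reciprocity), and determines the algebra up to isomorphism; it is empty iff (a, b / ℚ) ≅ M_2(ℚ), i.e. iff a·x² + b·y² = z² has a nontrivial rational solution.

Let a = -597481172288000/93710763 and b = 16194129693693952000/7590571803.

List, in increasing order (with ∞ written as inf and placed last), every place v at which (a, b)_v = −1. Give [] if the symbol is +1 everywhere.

[2, 3]

Mod squares: a ≡ -2310, b ≡ 165. Check v ∈ {∞, 2, 3, 5, 7, 11, 13, 23}.
v=23: a=23^-2·(≡16), b=23^-2·(≡2) mod 23; (16|23)=+1, (2|23)=+1; (−1)^{-2·-2·11}·(+1)^-2·(+1)^-2 = +1.
v=7: a=7^3·(≡5), b=7^4·(≡4) mod 7; (5|7)=-1, (4|7)=+1; (−1)^{3·4·3}·(-1)^4·(+1)^3 = +1.
v=3: a=3^-11·(≡1), b=3^-15·(≡1) mod 3; (1|3)=+1, (1|3)=+1; (−1)^{-11·-15·1}·(+1)^-15·(+1)^-11 = -1.
v=5: a=5^3·(≡2), b=5^3·(≡2) mod 5; (2|5)=-1, (2|5)=-1; (−1)^{3·3·2}·(-1)^3·(-1)^3 = +1.
v=11: a=11^5·(≡2), b=11^7·(≡9) mod 11; (2|11)=-1, (9|11)=+1; (−1)^{5·7·5}·(-1)^7·(+1)^5 = +1.
v=2: v_2(a)=9, v_2(b)=14; units ≡ 5, 5 (mod 8); ε·ε+αω+βω = 0·0+9·1+14·1 ≡ 1  ⇒  (a,b)_2 = -1.
v=∞: -2310 < 0 and 165 > 0  ⇒  (a,b)_∞ = +1.
v=13: a=13^2·(≡10), b=13^2·(≡12) mod 13; (10|13)=+1, (12|13)=+1; (−1)^{2·2·6}·(+1)^2·(+1)^2 = +1.
(-2310, 165 / ℚ) ramifies at {2, 3}: a division algebra.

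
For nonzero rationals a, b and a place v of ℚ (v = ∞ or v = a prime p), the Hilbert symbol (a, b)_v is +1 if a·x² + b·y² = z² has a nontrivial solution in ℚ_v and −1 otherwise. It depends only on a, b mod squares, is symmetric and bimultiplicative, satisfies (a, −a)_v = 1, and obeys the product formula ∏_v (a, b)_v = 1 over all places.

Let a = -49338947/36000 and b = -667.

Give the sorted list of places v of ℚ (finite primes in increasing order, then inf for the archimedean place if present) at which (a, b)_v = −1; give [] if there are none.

[2, 5, 7, 23, 29, inf]

Mod squares: a ≡ -2030, b ≡ -667. Check v ∈ {∞, 2, 3, 5, 7, 17, 23, 29}.
v=7: a=7^1·(≡2), b=7^0·(≡5) mod 7; (2|7)=+1, (5|7)=-1; (−1)^{1·0·3}·(+1)^0·(-1)^1 = -1.
v=2: v_2(a)=-5, v_2(b)=0; units ≡ 1, 5 (mod 8); ε·ε+αω+βω = 0·0+-5·1+0·0 ≡ 1  ⇒  (a,b)_2 = -1.
v=17: a=17^2·(≡10), b=17^0·(≡13) mod 17; (10|17)=-1, (13|17)=+1; (−1)^{2·0·8}·(-1)^0·(+1)^2 = +1.
v=3: a=3^-2·(≡1), b=3^0·(≡2) mod 3; (1|3)=+1, (2|3)=-1; (−1)^{-2·0·1}·(+1)^0·(-1)^-2 = +1.
v=23: a=23^0·(≡11), b=23^1·(≡17) mod 23; (11|23)=-1, (17|23)=-1; (−1)^{0·1·11}·(-1)^1·(-1)^0 = -1.
v=5: a=5^-3·(≡1), b=5^0·(≡3) mod 5; (1|5)=+1, (3|5)=-1; (−1)^{-3·0·2}·(+1)^0·(-1)^-3 = -1.
v=∞: -2030 < 0 and -667 < 0  ⇒  (a,b)_∞ = -1.
v=29: a=29^3·(≡27), b=29^1·(≡6) mod 29; (27|29)=-1, (6|29)=+1; (−1)^{3·1·14}·(-1)^1·(+1)^3 = -1.
Ram(-2030, -667) = {2, 5, 7, 23, 29, ∞}; no ℚ_2-point on the conic.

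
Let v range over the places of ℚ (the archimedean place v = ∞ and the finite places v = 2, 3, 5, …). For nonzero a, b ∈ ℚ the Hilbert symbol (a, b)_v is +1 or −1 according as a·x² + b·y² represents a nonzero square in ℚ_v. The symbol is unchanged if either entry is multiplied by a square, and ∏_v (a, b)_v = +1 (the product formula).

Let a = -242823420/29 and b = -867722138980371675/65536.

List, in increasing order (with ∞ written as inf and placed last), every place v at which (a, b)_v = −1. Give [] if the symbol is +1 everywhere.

Mod squares: a ≡ -443555, b ≡ -30107. Check v ∈ {∞, 2, 3, 5, 7, 11, 13, 17, 19, 23, 29}.
v=∞: -443555 < 0 and -30107 < 0  ⇒  (a,b)_∞ = -1.
v=29: a=29^-1·(≡18), b=29^0·(≡25) mod 29; (18|29)=-1, (25|29)=+1; (−1)^{-1·0·14}·(-1)^0·(+1)^-1 = +1.
v=11: a=11^0·(≡1), b=11^1·(≡8) mod 11; (1|11)=+1, (8|11)=-1; (−1)^{0·1·5}·(+1)^1·(-1)^0 = +1.
v=7: a=7^3·(≡5), b=7^3·(≡2) mod 7; (5|7)=-1, (2|7)=+1; (−1)^{3·3·3}·(-1)^3·(+1)^3 = +1.
v=5: a=5^1·(≡4), b=5^2·(≡3) mod 5; (4|5)=+1, (3|5)=-1; (−1)^{1·2·2}·(+1)^2·(-1)^1 = -1.
v=13: a=13^0·(≡6), b=13^2·(≡12) mod 13; (6|13)=-1, (12|13)=+1; (−1)^{0·2·6}·(-1)^2·(+1)^0 = +1.
v=3: a=3^4·(≡1), b=3^6·(≡1) mod 3; (1|3)=+1, (1|3)=+1; (−1)^{4·6·1}·(+1)^6·(+1)^4 = +1.
v=23: a=23^1·(≡2), b=23^3·(≡9) mod 23; (2|23)=+1, (9|23)=+1; (−1)^{1·3·11}·(+1)^3·(+1)^1 = -1.
v=19: a=19^1·(≡17), b=19^2·(≡12) mod 19; (17|19)=+1, (12|19)=-1; (−1)^{1·2·9}·(+1)^2·(-1)^1 = -1.
v=2: v_2(a)=2, v_2(b)=-16; units ≡ 5, 5 (mod 8); ε·ε+αω+βω = 0·0+2·1+-16·1 ≡ 0  ⇒  (a,b)_2 = +1.
v=17: a=17^0·(≡2), b=17^1·(≡3) mod 17; (2|17)=+1, (3|17)=-1; (−1)^{0·1·8}·(+1)^1·(-1)^0 = +1.
Ram(-443555, -30107) = {5, 19, 23, ∞}; no ℚ_5-point on the conic.

[5, 19, 23, inf]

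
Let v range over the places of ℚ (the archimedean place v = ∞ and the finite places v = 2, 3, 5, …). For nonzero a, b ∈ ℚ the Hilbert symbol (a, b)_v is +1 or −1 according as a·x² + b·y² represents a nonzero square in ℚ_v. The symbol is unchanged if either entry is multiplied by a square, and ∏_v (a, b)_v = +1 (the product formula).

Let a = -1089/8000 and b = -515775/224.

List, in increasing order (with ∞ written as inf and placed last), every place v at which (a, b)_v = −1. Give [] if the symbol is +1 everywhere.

Mod squares: a ≡ -5, b ≡ -546. Check v ∈ {∞, 2, 3, 5, 7, 11, 13, 23}.
v=23: a=23^0·(≡2), b=23^2·(≡13) mod 23; (2|23)=+1, (13|23)=+1; (−1)^{0·2·11}·(+1)^2·(+1)^0 = +1.
v=∞: -5 < 0 and -546 < 0  ⇒  (a,b)_∞ = -1.
v=5: a=5^-3·(≡4), b=5^2·(≡1) mod 5; (4|5)=+1, (1|5)=+1; (−1)^{-3·2·2}·(+1)^2·(+1)^-3 = +1.
v=13: a=13^0·(≡11), b=13^1·(≡9) mod 13; (11|13)=-1, (9|13)=+1; (−1)^{0·1·6}·(-1)^1·(+1)^0 = -1.
v=11: a=11^2·(≡8), b=11^0·(≡1) mod 11; (8|11)=-1, (1|11)=+1; (−1)^{2·0·5}·(-1)^0·(+1)^2 = +1.
v=3: a=3^2·(≡1), b=3^1·(≡1) mod 3; (1|3)=+1, (1|3)=+1; (−1)^{2·1·1}·(+1)^1·(+1)^2 = +1.
v=7: a=7^0·(≡4), b=7^-1·(≡5) mod 7; (4|7)=+1, (5|7)=-1; (−1)^{0·-1·3}·(+1)^-1·(-1)^0 = +1.
v=2: v_2(a)=-6, v_2(b)=-5; units ≡ 3, 7 (mod 8); ε·ε+αω+βω = 1·1+-6·0+-5·1 ≡ 0  ⇒  (a,b)_2 = +1.
(-5, -546 / ℚ) ramifies at {13, ∞}: a division algebra.

[13, inf]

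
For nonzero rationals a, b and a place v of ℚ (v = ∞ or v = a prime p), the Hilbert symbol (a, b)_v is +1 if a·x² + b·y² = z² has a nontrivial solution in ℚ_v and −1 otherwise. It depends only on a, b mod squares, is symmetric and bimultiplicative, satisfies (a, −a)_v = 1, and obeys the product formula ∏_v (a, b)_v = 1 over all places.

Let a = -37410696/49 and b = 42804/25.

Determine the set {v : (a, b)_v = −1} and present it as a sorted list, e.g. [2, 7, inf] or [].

Mod squares: a ≡ -1039186, b ≡ 1189. Check v ∈ {∞, 2, 3, 5, 7, 19, 23, 29, 41}.
v=29: a=29^1·(≡18), b=29^1·(≡8) mod 29; (18|29)=-1, (8|29)=-1; (−1)^{1·1·14}·(-1)^1·(-1)^1 = +1.
v=23: a=23^1·(≡18), b=23^0·(≡12) mod 23; (18|23)=+1, (12|23)=+1; (−1)^{1·0·11}·(+1)^0·(+1)^1 = +1.
v=∞: -1039186 < 0 and 1189 > 0  ⇒  (a,b)_∞ = +1.
v=2: v_2(a)=3, v_2(b)=2; units ≡ 7, 5 (mod 8); ε·ε+αω+βω = 1·0+3·1+2·0 ≡ 1  ⇒  (a,b)_2 = -1.
v=41: a=41^1·(≡5), b=41^1·(≡27) mod 41; (5|41)=+1, (27|41)=-1; (−1)^{1·1·20}·(+1)^1·(-1)^1 = -1.
v=3: a=3^2·(≡2), b=3^2·(≡1) mod 3; (2|3)=-1, (1|3)=+1; (−1)^{2·2·1}·(-1)^2·(+1)^2 = +1.
v=7: a=7^-2·(≡6), b=7^0·(≡5) mod 7; (6|7)=-1, (5|7)=-1; (−1)^{-2·0·3}·(-1)^0·(-1)^-2 = +1.
v=19: a=19^1·(≡16), b=19^0·(≡9) mod 19; (16|19)=+1, (9|19)=+1; (−1)^{1·0·9}·(+1)^0·(+1)^1 = +1.
v=5: a=5^0·(≡1), b=5^-2·(≡4) mod 5; (1|5)=+1, (4|5)=+1; (−1)^{0·-2·2}·(+1)^-2·(+1)^0 = +1.
|Ram(-1039186, 1189)| = 2, even; anisotropic at {2, 41}.

[2, 41]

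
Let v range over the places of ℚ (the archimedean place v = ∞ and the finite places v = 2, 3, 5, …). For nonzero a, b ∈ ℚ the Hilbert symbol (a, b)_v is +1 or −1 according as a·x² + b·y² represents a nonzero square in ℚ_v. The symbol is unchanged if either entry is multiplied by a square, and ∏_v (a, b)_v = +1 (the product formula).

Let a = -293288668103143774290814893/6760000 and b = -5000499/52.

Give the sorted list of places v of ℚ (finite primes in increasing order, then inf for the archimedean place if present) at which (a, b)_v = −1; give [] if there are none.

Mod squares: a ≡ -3513917, b ≡ -147407. Check v ∈ {∞, 2, 3, 5, 7, 11, 13, 17, 19, 23, 29, 43}.
v=17: a=17^3·(≡8), b=17^1·(≡4) mod 17; (8|17)=+1, (4|17)=+1; (−1)^{3·1·8}·(+1)^1·(+1)^3 = +1.
v=5: a=5^-4·(≡2), b=5^0·(≡3) mod 5; (2|5)=-1, (3|5)=-1; (−1)^{-4·0·2}·(-1)^0·(-1)^-4 = +1.
v=∞: -3513917 < 0 and -147407 < 0  ⇒  (a,b)_∞ = -1.
v=3: a=3^8·(≡1), b=3^2·(≡1) mod 3; (1|3)=+1, (1|3)=+1; (−1)^{8·2·1}·(+1)^2·(+1)^8 = +1.
v=19: a=19^1·(≡8), b=19^0·(≡12) mod 19; (8|19)=-1, (12|19)=-1; (−1)^{1·0·9}·(-1)^0·(-1)^1 = -1.
v=29: a=29^4·(≡22), b=29^1·(≡14) mod 29; (22|29)=+1, (14|29)=-1; (−1)^{4·1·14}·(+1)^1·(-1)^4 = +1.
v=7: a=7^6·(≡6), b=7^2·(≡3) mod 7; (6|7)=-1, (3|7)=-1; (−1)^{6·2·3}·(-1)^2·(-1)^6 = +1.
v=13: a=13^-2·(≡9), b=13^-1·(≡4) mod 13; (9|13)=+1, (4|13)=+1; (−1)^{-2·-1·6}·(+1)^-1·(+1)^-2 = +1.
v=23: a=23^3·(≡5), b=23^1·(≡1) mod 23; (5|23)=-1, (1|23)=+1; (−1)^{3·1·11}·(-1)^1·(+1)^3 = +1.
v=11: a=11^1·(≡1), b=11^0·(≡3) mod 11; (1|11)=+1, (3|11)=+1; (−1)^{1·0·5}·(+1)^0·(+1)^1 = +1.
v=43: a=43^1·(≡21), b=43^0·(≡35) mod 43; (21|43)=+1, (35|43)=+1; (−1)^{1·0·21}·(+1)^0·(+1)^1 = +1.
v=2: v_2(a)=-6, v_2(b)=-2; units ≡ 3, 1 (mod 8); ε·ε+αω+βω = 1·0+-6·0+-2·1 ≡ 0  ⇒  (a,b)_2 = +1.
Ram(-3513917, -147407) = {19, ∞}; no ℚ_19-point on the conic.

[19, inf]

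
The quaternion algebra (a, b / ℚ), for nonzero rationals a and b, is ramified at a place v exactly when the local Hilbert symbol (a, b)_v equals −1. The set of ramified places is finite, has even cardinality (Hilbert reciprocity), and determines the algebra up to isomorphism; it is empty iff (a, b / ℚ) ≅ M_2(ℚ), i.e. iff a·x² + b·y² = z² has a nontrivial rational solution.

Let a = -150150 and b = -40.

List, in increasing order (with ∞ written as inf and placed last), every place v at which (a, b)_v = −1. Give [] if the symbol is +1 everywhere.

(a, b) ≡ (-6006, -10) mod (ℚ^×)²; places V = {2, 3, 5, 7, 11, 13, ∞}.
(a,b)_11: α=1, u≡1; β=0, v≡4 (mod 11); (1|11)=+1, (4|11)=+1; sign (−1)^0·+1^0·+1^1 = +1.
(a,b)_∞: sgn(-6006)=−, sgn(-10)=−, so -1.
(a,b)_2: α=1, β=3; u≡5, v≡3 (mod 8); ε(u)ε(v)=0·1, αω(v)=1·1, βω(u)=3·1; sum ≡ 0  ⇒  +1.
(a,b)_13: α=1, u≡7; β=0, v≡12 (mod 13); (7|13)=-1, (12|13)=+1; sign (−1)^0·-1^0·+1^1 = +1.
(a,b)_5: α=2, u≡4; β=1, v≡2 (mod 5); (4|5)=+1, (2|5)=-1; sign (−1)^0·+1^1·-1^2 = +1.
(a,b)_7: α=1, u≡5; β=0, v≡2 (mod 7); (5|7)=-1, (2|7)=+1; sign (−1)^0·-1^0·+1^1 = +1.
(a,b)_3: α=1, u≡2; β=0, v≡2 (mod 3); (2|3)=-1, (2|3)=-1; sign (−1)^0·-1^0·-1^1 = -1.
|Ram(-6006, -10)| = 2, even; anisotropic at {3, ∞}.

[3, inf]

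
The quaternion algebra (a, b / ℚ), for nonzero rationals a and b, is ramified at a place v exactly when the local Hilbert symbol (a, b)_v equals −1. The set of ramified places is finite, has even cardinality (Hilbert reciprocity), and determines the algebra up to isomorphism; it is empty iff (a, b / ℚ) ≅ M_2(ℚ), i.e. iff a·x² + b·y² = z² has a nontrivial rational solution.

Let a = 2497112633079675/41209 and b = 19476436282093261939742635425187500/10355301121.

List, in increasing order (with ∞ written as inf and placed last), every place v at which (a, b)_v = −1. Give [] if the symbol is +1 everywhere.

[2, 3, 13, 31]

Mod squares: a ≡ 1443, b ≡ 16523. Check v ∈ {∞, 2, 3, 5, 7, 11, 13, 23, 29, 31, 37, 41}.
v=2: v_2(a)=0, v_2(b)=2; units ≡ 3, 3 (mod 8); ε·ε+αω+βω = 1·1+0·1+2·1 ≡ 1  ⇒  (a,b)_2 = -1.
v=5: a=5^2·(≡3), b=5^6·(≡2) mod 5; (3|5)=-1, (2|5)=-1; (−1)^{2·6·2}·(-1)^6·(-1)^2 = +1.
v=31: a=31^2·(≡21), b=31^5·(≡22) mod 31; (21|31)=-1, (22|31)=-1; (−1)^{2·5·15}·(-1)^5·(-1)^2 = -1.
v=∞: 1443 > 0 and 16523 > 0  ⇒  (a,b)_∞ = +1.
v=29: a=29^-2·(≡9), b=29^-4·(≡1) mod 29; (9|29)=+1, (1|29)=+1; (−1)^{-2·-4·14}·(+1)^-4·(+1)^-2 = +1.
v=41: a=41^2·(≡33), b=41^5·(≡30) mod 41; (33|41)=+1, (30|41)=-1; (−1)^{2·5·20}·(+1)^5·(-1)^2 = +1.
v=37: a=37^1·(≡20), b=37^2·(≡3) mod 37; (20|37)=-1, (3|37)=+1; (−1)^{1·2·18}·(-1)^2·(+1)^1 = +1.
v=3: a=3^5·(≡1), b=3^10·(≡2) mod 3; (1|3)=+1, (2|3)=-1; (−1)^{5·10·1}·(+1)^10·(-1)^5 = -1.
v=13: a=13^1·(≡11), b=13^3·(≡3) mod 13; (11|13)=-1, (3|13)=+1; (−1)^{1·3·6}·(-1)^3·(+1)^1 = -1.
v=11: a=11^0·(≡2), b=11^-4·(≡1) mod 11; (2|11)=-1, (1|11)=+1; (−1)^{0·-4·5}·(-1)^-4·(+1)^0 = +1.
v=23: a=23^2·(≡21), b=23^2·(≡3) mod 23; (21|23)=-1, (3|23)=+1; (−1)^{2·2·11}·(-1)^2·(+1)^2 = +1.
v=7: a=7^-2·(≡2), b=7^0·(≡5) mod 7; (2|7)=+1, (5|7)=-1; (−1)^{-2·0·3}·(+1)^0·(-1)^-2 = +1.
|Ram(1443, 16523)| = 4, even; anisotropic at {2, 3, 13, 31}.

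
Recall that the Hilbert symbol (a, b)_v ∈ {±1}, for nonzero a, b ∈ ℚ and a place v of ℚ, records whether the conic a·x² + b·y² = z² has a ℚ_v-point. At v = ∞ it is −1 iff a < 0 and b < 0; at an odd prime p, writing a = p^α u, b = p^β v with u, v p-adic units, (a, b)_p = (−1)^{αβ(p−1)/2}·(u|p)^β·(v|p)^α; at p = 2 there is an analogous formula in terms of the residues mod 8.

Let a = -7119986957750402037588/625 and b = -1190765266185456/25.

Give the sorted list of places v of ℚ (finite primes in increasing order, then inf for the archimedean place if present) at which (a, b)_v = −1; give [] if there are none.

[3, 13, 17, inf]

Mod squares: a ≡ -516477, b ≡ -31. Check v ∈ {∞, 2, 3, 5, 11, 13, 17, 19, 31, 41}.
v=31: a=31^2·(≡4), b=31^1·(≡23) mod 31; (4|31)=+1, (23|31)=-1; (−1)^{2·1·15}·(+1)^1·(-1)^2 = +1.
v=13: a=13^3·(≡9), b=13^2·(≡5) mod 13; (9|13)=+1, (5|13)=-1; (−1)^{3·2·6}·(+1)^2·(-1)^3 = -1.
v=3: a=3^1·(≡2), b=3^4·(≡2) mod 3; (2|3)=-1, (2|3)=-1; (−1)^{1·4·1}·(-1)^4·(-1)^1 = -1.
v=17: a=17^3·(≡16), b=17^2·(≡12) mod 17; (16|17)=+1, (12|17)=-1; (−1)^{3·2·8}·(+1)^2·(-1)^3 = -1.
v=41: a=41^3·(≡1), b=41^2·(≡20) mod 41; (1|41)=+1, (20|41)=+1; (−1)^{3·2·20}·(+1)^2·(+1)^3 = +1.
v=19: a=19^3·(≡9), b=19^2·(≡6) mod 19; (9|19)=+1, (6|19)=+1; (−1)^{3·2·9}·(+1)^2·(+1)^3 = +1.
v=11: a=11^2·(≡6), b=11^0·(≡2) mod 11; (6|11)=-1, (2|11)=-1; (−1)^{2·0·5}·(-1)^0·(-1)^2 = +1.
v=2: v_2(a)=2, v_2(b)=4; units ≡ 3, 1 (mod 8); ε·ε+αω+βω = 1·0+2·0+4·1 ≡ 0  ⇒  (a,b)_2 = +1.
v=5: a=5^-4·(≡2), b=5^-2·(≡4) mod 5; (2|5)=-1, (4|5)=+1; (−1)^{-4·-2·2}·(-1)^-2·(+1)^-4 = +1.
v=∞: -516477 < 0 and -31 < 0  ⇒  (a,b)_∞ = -1.
Ram(-516477, -31) = {3, 13, 17, ∞}; no ℚ_3-point on the conic.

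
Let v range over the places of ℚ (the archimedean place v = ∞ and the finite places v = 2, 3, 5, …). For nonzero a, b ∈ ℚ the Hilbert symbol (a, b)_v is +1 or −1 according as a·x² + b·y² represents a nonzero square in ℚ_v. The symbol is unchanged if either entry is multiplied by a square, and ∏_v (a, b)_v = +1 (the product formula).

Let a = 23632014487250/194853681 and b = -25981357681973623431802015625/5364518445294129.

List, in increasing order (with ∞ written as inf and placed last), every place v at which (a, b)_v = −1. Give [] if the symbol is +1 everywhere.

Mod squares: a ≡ 6290, b ≡ -41. Check v ∈ {∞, 2, 3, 5, 7, 11, 13, 17, 23, 37, 41, 47, 53}.
v=13: a=13^2·(≡8), b=13^4·(≡2) mod 13; (8|13)=-1, (2|13)=-1; (−1)^{2·4·6}·(-1)^4·(-1)^2 = +1.
v=41: a=41^2·(≡17), b=41^5·(≡18) mod 41; (17|41)=-1, (18|41)=+1; (−1)^{2·5·20}·(-1)^5·(+1)^2 = -1.
v=5: a=5^3·(≡3), b=5^6·(≡4) mod 5; (3|5)=-1, (4|5)=+1; (−1)^{3·6·2}·(-1)^6·(+1)^3 = +1.
v=2: v_2(a)=1, v_2(b)=0; units ≡ 1, 7 (mod 8); ε·ε+αω+βω = 0·1+1·0+0·0 ≡ 0  ⇒  (a,b)_2 = +1.
v=11: a=11^-2·(≡3), b=11^-4·(≡1) mod 11; (3|11)=+1, (1|11)=+1; (−1)^{-2·-4·5}·(+1)^-4·(+1)^-2 = +1.
v=∞: 6290 > 0 and -41 < 0  ⇒  (a,b)_∞ = +1.
v=47: a=47^-2·(≡11), b=47^-2·(≡21) mod 47; (11|47)=-1, (21|47)=+1; (−1)^{-2·-2·23}·(-1)^-2·(+1)^-2 = +1.
v=7: a=7^0·(≡1), b=7^4·(≡2) mod 7; (1|7)=+1, (2|7)=+1; (−1)^{0·4·3}·(+1)^4·(+1)^0 = +1.
v=17: a=17^1·(≡2), b=17^2·(≡6) mod 17; (2|17)=+1, (6|17)=-1; (−1)^{1·2·8}·(+1)^2·(-1)^1 = -1.
v=53: a=53^0·(≡46), b=53^-2·(≡39) mod 53; (46|53)=+1, (39|53)=-1; (−1)^{0·-2·26}·(+1)^-2·(-1)^0 = +1.
v=23: a=23^2·(≡19), b=23^2·(≡11) mod 23; (19|23)=-1, (11|23)=-1; (−1)^{2·2·11}·(-1)^2·(-1)^2 = +1.
v=3: a=3^-6·(≡2), b=3^-10·(≡1) mod 3; (2|3)=-1, (1|3)=+1; (−1)^{-6·-10·1}·(-1)^-10·(+1)^-6 = +1.
v=37: a=37^1·(≡15), b=37^2·(≡36) mod 37; (15|37)=-1, (36|37)=+1; (−1)^{1·2·18}·(-1)^2·(+1)^1 = +1.
Ram(6290, -41) = {17, 41}; no ℚ_17-point on the conic.

[17, 41]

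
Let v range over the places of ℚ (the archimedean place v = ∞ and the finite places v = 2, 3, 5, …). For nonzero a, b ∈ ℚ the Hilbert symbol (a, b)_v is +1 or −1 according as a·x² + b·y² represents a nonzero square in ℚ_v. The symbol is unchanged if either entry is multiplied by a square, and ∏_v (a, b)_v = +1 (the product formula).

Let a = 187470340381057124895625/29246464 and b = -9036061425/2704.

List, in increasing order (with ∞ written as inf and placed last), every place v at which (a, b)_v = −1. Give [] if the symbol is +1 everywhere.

[17, 29]

(a, b) ≡ (1537, -17) mod (ℚ^×)²; places V = {2, 3, 5, 11, 13, 17, 29, 53, ∞}.
(a,b)_29: α=5, u≡22; β=2, v≡19 (mod 29); (22|29)=+1, (19|29)=-1; sign (−1)^0·+1^2·-1^5 = -1.
(a,b)_2: α=-10, β=-4; u≡1, v≡7 (mod 8); ε(u)ε(v)=0·1, αω(v)=-10·0, βω(u)=-4·0; sum ≡ 0  ⇒  +1.
(a,b)_53: α=5, u≡42; β=2, v≡10 (mod 53); (42|53)=+1, (10|53)=+1; sign (−1)^0·+1^2·+1^5 = +1.
(a,b)_17: α=2, u≡12; β=1, v≡8 (mod 17); (12|17)=-1, (8|17)=+1; sign (−1)^0·-1^1·+1^2 = -1.
(a,b)_13: α=-4, u≡3; β=-2, v≡4 (mod 13); (3|13)=+1, (4|13)=+1; sign (−1)^0·+1^-2·+1^-4 = +1.
(a,b)_∞: sgn(1537)=+, sgn(-17)=−, so +1.
(a,b)_5: α=4, u≡2; β=2, v≡2 (mod 5); (2|5)=-1, (2|5)=-1; sign (−1)^0·-1^2·-1^4 = +1.
(a,b)_3: α=0, u≡1; β=2, v≡1 (mod 3); (1|3)=+1, (1|3)=+1; sign (−1)^0·+1^2·+1^0 = +1.
(a,b)_11: α=2, u≡10; β=0, v≡3 (mod 11); (10|11)=-1, (3|11)=+1; sign (−1)^0·-1^0·+1^2 = +1.
|Ram(1537, -17)| = 2, even; anisotropic at {17, 29}.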